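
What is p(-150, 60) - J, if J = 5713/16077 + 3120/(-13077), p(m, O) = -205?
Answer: -4791503234/23359881 ≈ -205.12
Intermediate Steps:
J = 2727629/23359881 (J = 5713*(1/16077) + 3120*(-1/13077) = 5713/16077 - 1040/4359 = 2727629/23359881 ≈ 0.11677)
p(-150, 60) - J = -205 - 1*2727629/23359881 = -205 - 2727629/23359881 = -4791503234/23359881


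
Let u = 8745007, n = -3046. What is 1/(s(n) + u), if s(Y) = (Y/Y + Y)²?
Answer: 1/18017032 ≈ 5.5503e-8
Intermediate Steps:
s(Y) = (1 + Y)²
1/(s(n) + u) = 1/((1 - 3046)² + 8745007) = 1/((-3045)² + 8745007) = 1/(9272025 + 8745007) = 1/18017032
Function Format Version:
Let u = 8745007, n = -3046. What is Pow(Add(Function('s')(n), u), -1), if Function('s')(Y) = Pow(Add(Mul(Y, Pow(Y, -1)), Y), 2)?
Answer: Rational(1, 18017032) ≈ 5.5503e-8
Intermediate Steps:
Function('s')(Y) = Pow(Add(1, Y), 2)
Pow(Add(Function('s')(n), u), -1) = Pow(Add(Pow(Add(1, -3046), 2), 8745007), -1) = Pow(Add(Pow(-3045, 2), 8745007), -1) = Pow(Add(9272025, 8745007), -1) = Pow(18017032, -1) = Rational(1, 18017032)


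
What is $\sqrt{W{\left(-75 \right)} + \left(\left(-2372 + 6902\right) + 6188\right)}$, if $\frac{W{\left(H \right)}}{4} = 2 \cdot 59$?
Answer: $\sqrt{11190} \approx 105.78$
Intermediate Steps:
$W{\left(H \right)} = 472$ ($W{\left(H \right)} = 4 \cdot 2 \cdot 59 = 4 \cdot 118 = 472$)
$\sqrt{W{\left(-75 \right)} + \left(\left(-2372 + 6902\right) + 6188\right)} = \sqrt{472 + \left(\left(-2372 + 6902\right) + 6188\right)} = \sqrt{472 + \left(4530 + 6188\right)} = \sqrt{472 + 10718} = \sqrt{11190}$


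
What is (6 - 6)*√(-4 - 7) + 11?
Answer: 11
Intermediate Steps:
(6 - 6)*√(-4 - 7) + 11 = 0*√(-11) + 11 = 0*(I*√11) + 11 = 0 + 11 = 11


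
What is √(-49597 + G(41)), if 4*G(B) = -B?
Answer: I*√198429/2 ≈ 222.73*I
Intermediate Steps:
G(B) = -B/4 (G(B) = (-B)/4 = -B/4)
√(-49597 + G(41)) = √(-49597 - ¼*41) = √(-49597 - 41/4) = √(-198429/4) = I*√198429/2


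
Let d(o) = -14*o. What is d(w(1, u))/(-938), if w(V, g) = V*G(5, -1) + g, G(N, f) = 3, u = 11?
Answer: 14/67 ≈ 0.20896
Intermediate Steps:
w(V, g) = g + 3*V (w(V, g) = V*3 + g = 3*V + g = g + 3*V)
d(w(1, u))/(-938) = -14*(11 + 3*1)/(-938) = -14*(11 + 3)*(-1/938) = -14*14*(-1/938) = -196*(-1/938) = 14/67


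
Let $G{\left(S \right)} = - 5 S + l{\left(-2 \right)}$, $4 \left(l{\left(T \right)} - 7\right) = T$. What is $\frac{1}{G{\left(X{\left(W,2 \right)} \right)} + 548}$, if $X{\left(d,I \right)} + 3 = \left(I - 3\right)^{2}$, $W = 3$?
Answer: $\frac{2}{1129} \approx 0.0017715$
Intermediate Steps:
$l{\left(T \right)} = 7 + \frac{T}{4}$
$X{\left(d,I \right)} = -3 + \left(-3 + I\right)^{2}$ ($X{\left(d,I \right)} = -3 + \left(I - 3\right)^{2} = -3 + \left(-3 + I\right)^{2}$)
$G{\left(S \right)} = \frac{13}{2} - 5 S$ ($G{\left(S \right)} = - 5 S + \left(7 + \frac{1}{4} \left(-2\right)\right) = - 5 S + \left(7 - \frac{1}{2}\right) = - 5 S + \frac{13}{2} = \frac{13}{2} - 5 S$)
$\frac{1}{G{\left(X{\left(W,2 \right)} \right)} + 548} = \frac{1}{\left(\frac{13}{2} - 5 \left(-3 + \left(-3 + 2\right)^{2}\right)\right) + 548} = \frac{1}{\left(\frac{13}{2} - 5 \left(-3 + \left(-1\right)^{2}\right)\right) + 548} = \frac{1}{\left(\frac{13}{2} - 5 \left(-3 + 1\right)\right) + 548} = \frac{1}{\left(\frac{13}{2} - -10\right) + 548} = \frac{1}{\left(\frac{13}{2} + 10\right) + 548} = \frac{1}{\frac{33}{2} + 548} = \frac{1}{\frac{1129}{2}} = \frac{2}{1129}$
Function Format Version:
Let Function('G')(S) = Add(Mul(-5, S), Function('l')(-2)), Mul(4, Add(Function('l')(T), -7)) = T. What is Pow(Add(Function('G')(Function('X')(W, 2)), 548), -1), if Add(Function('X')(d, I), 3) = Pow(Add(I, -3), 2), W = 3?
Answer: Rational(2, 1129) ≈ 0.0017715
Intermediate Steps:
Function('l')(T) = Add(7, Mul(Rational(1, 4), T))
Function('X')(d, I) = Add(-3, Pow(Add(-3, I), 2)) (Function('X')(d, I) = Add(-3, Pow(Add(I, -3), 2)) = Add(-3, Pow(Add(-3, I), 2)))
Function('G')(S) = Add(Rational(13, 2), Mul(-5, S)) (Function('G')(S) = Add(Mul(-5, S), Add(7, Mul(Rational(1, 4), -2))) = Add(Mul(-5, S), Add(7, Rational(-1, 2))) = Add(Mul(-5, S), Rational(13, 2)) = Add(Rational(13, 2), Mul(-5, S)))
Pow(Add(Function('G')(Function('X')(W, 2)), 548), -1) = Pow(Add(Add(Rational(13, 2), Mul(-5, Add(-3, Pow(Add(-3, 2), 2)))), 548), -1) = Pow(Add(Add(Rational(13, 2), Mul(-5, Add(-3, Pow(-1, 2)))), 548), -1) = Pow(Add(Add(Rational(13, 2), Mul(-5, Add(-3, 1))), 548), -1) = Pow(Add(Add(Rational(13, 2), Mul(-5, -2)), 548), -1) = Pow(Add(Add(Rational(13, 2), 10), 548), -1) = Pow(Add(Rational(33, 2), 548), -1) = Pow(Rational(1129, 2), -1) = Rational(2, 1129)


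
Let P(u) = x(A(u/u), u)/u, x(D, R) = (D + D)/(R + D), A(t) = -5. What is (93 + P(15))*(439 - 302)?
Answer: 190978/15 ≈ 12732.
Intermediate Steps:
x(D, R) = 2*D/(D + R) (x(D, R) = (2*D)/(D + R) = 2*D/(D + R))
P(u) = -10/(u*(-5 + u)) (P(u) = (2*(-5)/(-5 + u))/u = (-10/(-5 + u))/u = -10/(u*(-5 + u)))
(93 + P(15))*(439 - 302) = (93 - 10/(15*(-5 + 15)))*(439 - 302) = (93 - 10*1/15/10)*137 = (93 - 10*1/15*⅒)*137 = (93 - 1/15)*137 = (1394/15)*137 = 190978/15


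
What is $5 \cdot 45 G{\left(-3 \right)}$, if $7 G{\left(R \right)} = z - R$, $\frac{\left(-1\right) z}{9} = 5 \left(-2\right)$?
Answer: $\frac{20925}{7} \approx 2989.3$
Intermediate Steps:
$z = 90$ ($z = - 9 \cdot 5 \left(-2\right) = \left(-9\right) \left(-10\right) = 90$)
$G{\left(R \right)} = \frac{90}{7} - \frac{R}{7}$ ($G{\left(R \right)} = \frac{90 - R}{7} = \frac{90}{7} - \frac{R}{7}$)
$5 \cdot 45 G{\left(-3 \right)} = 5 \cdot 45 \left(\frac{90}{7} - - \frac{3}{7}\right) = 225 \left(\frac{90}{7} + \frac{3}{7}\right) = 225 \cdot \frac{93}{7} = \frac{20925}{7}$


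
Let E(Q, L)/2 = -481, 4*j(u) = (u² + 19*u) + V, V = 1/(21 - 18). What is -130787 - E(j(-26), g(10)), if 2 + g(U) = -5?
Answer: -129825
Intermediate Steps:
V = ⅓ (V = 1/3 = ⅓ ≈ 0.33333)
g(U) = -7 (g(U) = -2 - 5 = -7)
j(u) = 1/12 + u²/4 + 19*u/4 (j(u) = ((u² + 19*u) + ⅓)/4 = (⅓ + u² + 19*u)/4 = 1/12 + u²/4 + 19*u/4)
E(Q, L) = -962 (E(Q, L) = 2*(-481) = -962)
-130787 - E(j(-26), g(10)) = -130787 - 1*(-962) = -130787 + 962 = -129825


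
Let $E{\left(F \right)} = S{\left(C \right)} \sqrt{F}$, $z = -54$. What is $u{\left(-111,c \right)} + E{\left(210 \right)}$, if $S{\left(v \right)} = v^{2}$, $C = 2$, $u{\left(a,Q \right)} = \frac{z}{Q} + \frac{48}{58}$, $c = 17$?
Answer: $- \frac{1158}{493} + 4 \sqrt{210} \approx 55.617$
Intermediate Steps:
$u{\left(a,Q \right)} = \frac{24}{29} - \frac{54}{Q}$ ($u{\left(a,Q \right)} = - \frac{54}{Q} + \frac{48}{58} = - \frac{54}{Q} + 48 \cdot \frac{1}{58} = - \frac{54}{Q} + \frac{24}{29} = \frac{24}{29} - \frac{54}{Q}$)
$E{\left(F \right)} = 4 \sqrt{F}$ ($E{\left(F \right)} = 2^{2} \sqrt{F} = 4 \sqrt{F}$)
$u{\left(-111,c \right)} + E{\left(210 \right)} = \left(\frac{24}{29} - \frac{54}{17}\right) + 4 \sqrt{210} = - \frac{1158}{493} + 4 \sqrt{210}$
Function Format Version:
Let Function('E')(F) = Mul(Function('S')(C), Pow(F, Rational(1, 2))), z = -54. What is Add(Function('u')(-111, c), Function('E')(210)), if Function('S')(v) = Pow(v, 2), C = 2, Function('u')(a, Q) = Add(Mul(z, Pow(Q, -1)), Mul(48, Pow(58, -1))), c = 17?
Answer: Add(Rational(-1158, 493), Mul(4, Pow(210, Rational(1, 2)))) ≈ 55.617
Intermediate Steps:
Function('u')(a, Q) = Add(Rational(24, 29), Mul(-54, Pow(Q, -1))) (Function('u')(a, Q) = Add(Mul(-54, Pow(Q, -1)), Mul(48, Pow(58, -1))) = Add(Mul(-54, Pow(Q, -1)), Mul(48, Rational(1, 58))) = Add(Mul(-54, Pow(Q, -1)), Rational(24, 29)) = Add(Rational(24, 29), Mul(-54, Pow(Q, -1))))
Function('E')(F) = Mul(4, Pow(F, Rational(1, 2))) (Function('E')(F) = Mul(Pow(2, 2), Pow(F, Rational(1, 2))) = Mul(4, Pow(F, Rational(1, 2))))
Add(Function('u')(-111, c), Function('E')(210)) = Add(Add(Rational(24, 29), Mul(-54, Pow(17, -1))), Mul(4, Pow(210, Rational(1, 2)))) = Add(Add(Rational(24, 29), Mul(-54, Rational(1, 17))), Mul(4, Pow(210, Rational(1, 2)))) = Add(Add(Rational(24, 29), Rational(-54, 17)), Mul(4, Pow(210, Rational(1, 2)))) = Add(Rational(-1158, 493), Mul(4, Pow(210, Rational(1, 2))))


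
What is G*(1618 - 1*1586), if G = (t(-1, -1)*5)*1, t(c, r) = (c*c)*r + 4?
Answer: 480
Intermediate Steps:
t(c, r) = 4 + r*c**2 (t(c, r) = c**2*r + 4 = r*c**2 + 4 = 4 + r*c**2)
G = 15 (G = ((4 - 1*(-1)**2)*5)*1 = ((4 - 1*1)*5)*1 = ((4 - 1)*5)*1 = (3*5)*1 = 15*1 = 15)
G*(1618 - 1*1586) = 15*(1618 - 1*1586) = 15*(1618 - 1586) = 15*32 = 480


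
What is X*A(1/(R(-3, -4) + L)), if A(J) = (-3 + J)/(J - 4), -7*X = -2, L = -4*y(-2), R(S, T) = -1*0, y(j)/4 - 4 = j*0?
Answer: 386/1799 ≈ 0.21456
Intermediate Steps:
y(j) = 16 (y(j) = 16 + 4*(j*0) = 16 + 4*0 = 16 + 0 = 16)
R(S, T) = 0
L = -64 (L = -4*16 = -64)
X = 2/7 (X = -1/7*(-2) = 2/7 ≈ 0.28571)
A(J) = (-3 + J)/(-4 + J)
X*A(1/(R(-3, -4) + L)) = 2*((-3 + 1/(0 - 64))/(-4 + 1/(0 - 64)))/7 = 2*((-3 + 1/(-64))/(-4 + 1/(-64)))/7 = 2*((-3 - 1/64)/(-4 - 1/64))/7 = 2*(-193/64/(-257/64))/7 = 2*(-64/257*(-193/64))/7 = (2/7)*(193/257) = 386/1799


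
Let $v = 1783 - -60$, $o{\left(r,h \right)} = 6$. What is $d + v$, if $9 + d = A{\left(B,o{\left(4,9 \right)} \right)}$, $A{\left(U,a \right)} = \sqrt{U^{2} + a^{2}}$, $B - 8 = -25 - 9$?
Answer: $1834 + 2 \sqrt{178} \approx 1860.7$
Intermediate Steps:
$B = -26$ ($B = 8 - 34 = -26$)
$d = -9 + 2 \sqrt{178}$ ($d = -9 + \sqrt{\left(-26\right)^{2} + 6^{2}} = -9 + \sqrt{676 + 36} = -9 + \sqrt{712} = -9 + 2 \sqrt{178} \approx 17.683$)
$v = 1843$ ($v = 1783 + 60 = 1843$)
$d + v = \left(-9 + 2 \sqrt{178}\right) + 1843 = 1834 + 2 \sqrt{178}$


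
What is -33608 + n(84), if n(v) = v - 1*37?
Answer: -33561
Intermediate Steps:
n(v) = -37 + v (n(v) = v - 37 = -37 + v)
-33608 + n(84) = -33608 + (-37 + 84) = -33608 + 47 = -33561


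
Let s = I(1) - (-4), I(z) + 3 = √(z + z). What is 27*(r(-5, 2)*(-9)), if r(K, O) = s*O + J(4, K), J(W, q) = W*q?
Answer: 4374 - 486*√2 ≈ 3686.7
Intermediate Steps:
I(z) = -3 + √2*√z (I(z) = -3 + √(z + z) = -3 + √(2*z) = -3 + √2*√z)
s = 1 + √2 (s = (-3 + √2*√1) - (-4) = (-3 + √2*1) - 1*(-4) = (-3 + √2) + 4 = 1 + √2 ≈ 2.4142)
r(K, O) = 4*K + O*(1 + √2) (r(K, O) = (1 + √2)*O + 4*K = O*(1 + √2) + 4*K = 4*K + O*(1 + √2))
27*(r(-5, 2)*(-9)) = 27*((4*(-5) + 2*(1 + √2))*(-9)) = 27*((-20 + (2 + 2*√2))*(-9)) = 27*((-18 + 2*√2)*(-9)) = 27*(162 - 18*√2) = 4374 - 486*√2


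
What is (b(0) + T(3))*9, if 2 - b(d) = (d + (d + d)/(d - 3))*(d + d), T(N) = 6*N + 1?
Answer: 189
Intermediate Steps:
T(N) = 1 + 6*N
b(d) = 2 - 2*d*(d + 2*d/(-3 + d)) (b(d) = 2 - (d + (d + d)/(d - 3))*(d + d) = 2 - (d + (2*d)/(-3 + d))*2*d = 2 - (d + 2*d/(-3 + d))*2*d = 2 - 2*d*(d + 2*d/(-3 + d)))
(b(0) + T(3))*9 = (2*(-3 + 0 + 0**2 - 1*0**3)/(-3 + 0) + (1 + 6*3))*9 = (2*(-3 + 0 + 0 - 1*0)/(-3) + (1 + 18))*9 = (2*(-1/3)*(-3 + 0 + 0 + 0) + 19)*9 = (2*(-1/3)*(-3) + 19)*9 = (2 + 19)*9 = 21*9 = 189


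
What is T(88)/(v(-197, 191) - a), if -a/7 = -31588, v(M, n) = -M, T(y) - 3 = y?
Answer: -91/220919 ≈ -0.00041192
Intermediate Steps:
T(y) = 3 + y
a = 221116 (a = -7*(-31588) = 221116)
T(88)/(v(-197, 191) - a) = (3 + 88)/(-1*(-197) - 1*221116) = 91/(197 - 221116) = 91/(-220919) = 91*(-1/220919) = -91/220919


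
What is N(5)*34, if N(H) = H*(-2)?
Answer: -340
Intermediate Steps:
N(H) = -2*H
N(5)*34 = -2*5*34 = -10*34 = -340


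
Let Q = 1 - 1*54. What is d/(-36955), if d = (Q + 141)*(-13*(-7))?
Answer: -8008/36955 ≈ -0.21670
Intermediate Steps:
Q = -53 (Q = 1 - 54 = -53)
d = 8008 (d = (-53 + 141)*(-13*(-7)) = 88*91 = 8008)
d/(-36955) = 8008/(-36955) = 8008*(-1/36955) = -8008/36955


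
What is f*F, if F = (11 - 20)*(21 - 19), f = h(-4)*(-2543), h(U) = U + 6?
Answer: 91548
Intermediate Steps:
h(U) = 6 + U
f = -5086 (f = (6 - 4)*(-2543) = 2*(-2543) = -5086)
F = -18 (F = -9*2 = -18)
f*F = -5086*(-18) = 91548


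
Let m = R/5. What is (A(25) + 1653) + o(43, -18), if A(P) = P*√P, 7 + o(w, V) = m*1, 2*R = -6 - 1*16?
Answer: 8844/5 ≈ 1768.8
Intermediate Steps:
R = -11 (R = (-6 - 1*16)/2 = (-6 - 16)/2 = (½)*(-22) = -11)
m = -11/5 ≈ -2.2000
o(w, V) = -46/5 (o(w, V) = -7 - 11/5*1 = -7 - 11/5 = -46/5)
A(P) = P^(3/2)
(A(25) + 1653) + o(43, -18) = (25^(3/2) + 1653) - 46/5 = (125 + 1653) - 46/5 = 1778 - 46/5 = 8844/5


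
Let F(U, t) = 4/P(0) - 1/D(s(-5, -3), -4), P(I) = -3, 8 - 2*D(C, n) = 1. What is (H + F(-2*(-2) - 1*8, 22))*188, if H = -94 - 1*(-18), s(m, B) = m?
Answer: -306440/21 ≈ -14592.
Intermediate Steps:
D(C, n) = 7/2 (D(C, n) = 4 - ½*1 = 4 - ½ = 7/2)
H = -76 (H = -94 + 18 = -76)
F(U, t) = -34/21 (F(U, t) = 4/(-3) - 1/7/2 = 4*(-⅓) - 1*2/7 = -4/3 - 2/7 = -34/21)
(H + F(-2*(-2) - 1*8, 22))*188 = (-76 - 34/21)*188 = -1630/21*188 = -306440/21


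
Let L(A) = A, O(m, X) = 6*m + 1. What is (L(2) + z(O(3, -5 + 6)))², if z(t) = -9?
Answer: 49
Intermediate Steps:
O(m, X) = 1 + 6*m
(L(2) + z(O(3, -5 + 6)))² = (2 - 9)² = (-7)² = 49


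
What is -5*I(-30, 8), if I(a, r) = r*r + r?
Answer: -360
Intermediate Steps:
I(a, r) = r + r² (I(a, r) = r² + r = r + r²)
-5*I(-30, 8) = -40*(1 + 8) = -40*9 = -5*72 = -360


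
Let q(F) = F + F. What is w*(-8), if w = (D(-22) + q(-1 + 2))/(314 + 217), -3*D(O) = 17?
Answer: 88/1593 ≈ 0.055242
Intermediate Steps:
D(O) = -17/3 (D(O) = -⅓*17 = -17/3)
q(F) = 2*F
w = -11/1593 (w = (-17/3 + 2*(-1 + 2))/(314 + 217) = (-17/3 + 2*1)/531 = (-17/3 + 2)*(1/531) = -11/3*1/531 = -11/1593 ≈ -0.0069052)
w*(-8) = -11/1593*(-8) = 88/1593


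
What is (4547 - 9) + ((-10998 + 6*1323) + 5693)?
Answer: 7171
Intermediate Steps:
(4547 - 9) + ((-10998 + 6*1323) + 5693) = 4538 + ((-10998 + 7938) + 5693) = 4538 + (-3060 + 5693) = 4538 + 2633 = 7171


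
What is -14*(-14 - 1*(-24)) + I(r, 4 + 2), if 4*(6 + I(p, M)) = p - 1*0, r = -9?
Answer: -593/4 ≈ -148.25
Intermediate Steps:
I(p, M) = -6 + p/4 (I(p, M) = -6 + (p - 1*0)/4 = -6 + (p + 0)/4 = -6 + p/4)
-14*(-14 - 1*(-24)) + I(r, 4 + 2) = -14*(-14 - 1*(-24)) + (-6 + (1/4)*(-9)) = -14*(-14 + 24) + (-6 - 9/4) = -14*10 - 33/4 = -140 - 33/4 = -593/4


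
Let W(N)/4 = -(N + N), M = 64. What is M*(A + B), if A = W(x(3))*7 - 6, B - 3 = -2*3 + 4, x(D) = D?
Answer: -11072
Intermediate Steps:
B = 1 (B = 3 + (-2*3 + 4) = 3 + (-6 + 4) = 3 - 2 = 1)
W(N) = -8*N (W(N) = 4*(-(N + N)) = 4*(-2*N) = -8*N)
A = -174 (A = -8*3*7 - 6 = -24*7 - 6 = -168 - 6 = -174)
M*(A + B) = 64*(-174 + 1) = 64*(-173) = -11072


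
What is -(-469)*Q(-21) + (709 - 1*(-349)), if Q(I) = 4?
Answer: 2934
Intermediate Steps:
-(-469)*Q(-21) + (709 - 1*(-349)) = -(-469)*4 + (709 - 1*(-349)) = -469*(-4) + (709 + 349) = 1876 + 1058 = 2934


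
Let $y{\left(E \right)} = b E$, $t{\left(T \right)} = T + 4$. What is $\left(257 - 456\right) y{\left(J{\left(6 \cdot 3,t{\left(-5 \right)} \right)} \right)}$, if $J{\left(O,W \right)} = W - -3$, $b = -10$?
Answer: $3980$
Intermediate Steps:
$t{\left(T \right)} = 4 + T$
$J{\left(O,W \right)} = 3 + W$ ($J{\left(O,W \right)} = W + 3 = 3 + W$)
$y{\left(E \right)} = - 10 E$
$\left(257 - 456\right) y{\left(J{\left(6 \cdot 3,t{\left(-5 \right)} \right)} \right)} = \left(257 - 456\right) \left(- 10 \left(3 + \left(4 - 5\right)\right)\right) = - 199 \left(- 10 \left(3 - 1\right)\right) = - 199 \left(\left(-10\right) 2\right) = \left(-199\right) \left(-20\right) = 3980$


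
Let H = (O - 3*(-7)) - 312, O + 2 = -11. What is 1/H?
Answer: -1/304 ≈ -0.0032895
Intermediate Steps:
O = -13 (O = -2 - 11 = -13)
H = -304 (H = (-13 - 3*(-7)) - 312 = (-13 + 21) - 312 = 8 - 312 = -304)
1/H = 1/(-304) = -1/304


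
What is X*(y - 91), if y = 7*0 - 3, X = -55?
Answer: 5170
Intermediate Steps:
y = -3 (y = 0 - 3 = -3)
X*(y - 91) = -55*(-3 - 91) = -55*(-94) = 5170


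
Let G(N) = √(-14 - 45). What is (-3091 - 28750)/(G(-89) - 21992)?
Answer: 700247272/483648123 + 31841*I*√59/483648123 ≈ 1.4478 + 0.00050569*I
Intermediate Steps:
G(N) = I*√59 (G(N) = √(-59) = I*√59)
(-3091 - 28750)/(G(-89) - 21992) = (-3091 - 28750)/(I*√59 - 21992) = -31841/(-21992 + I*√59)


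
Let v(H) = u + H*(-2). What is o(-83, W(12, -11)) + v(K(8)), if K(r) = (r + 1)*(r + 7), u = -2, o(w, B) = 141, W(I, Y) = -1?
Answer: -131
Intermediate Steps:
K(r) = (1 + r)*(7 + r)
v(H) = -2 - 2*H (v(H) = -2 + H*(-2) = -2 - 2*H)
o(-83, W(12, -11)) + v(K(8)) = 141 + (-2 - 2*(7 + 8² + 8*8)) = 141 + (-2 - 2*(7 + 64 + 64)) = 141 + (-2 - 2*135) = 141 + (-2 - 270) = 141 - 272 = -131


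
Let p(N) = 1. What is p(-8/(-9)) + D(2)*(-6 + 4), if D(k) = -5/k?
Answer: 6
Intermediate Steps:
p(-8/(-9)) + D(2)*(-6 + 4) = 1 + (-5/2)*(-6 + 4) = 1 - 5*1/2*(-2) = 1 - 5/2*(-2) = 1 + 5 = 6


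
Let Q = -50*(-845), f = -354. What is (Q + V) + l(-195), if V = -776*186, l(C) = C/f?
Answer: -12046083/118 ≈ -1.0209e+5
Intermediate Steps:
l(C) = -C/354 (l(C) = C/(-354) = C*(-1/354) = -C/354)
V = -144336
Q = 42250
(Q + V) + l(-195) = (42250 - 144336) - 1/354*(-195) = -102086 + 65/118 = -12046083/118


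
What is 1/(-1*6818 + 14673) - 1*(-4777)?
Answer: 37523336/7855 ≈ 4777.0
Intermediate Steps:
1/(-1*6818 + 14673) - 1*(-4777) = 1/(-6818 + 14673) + 4777 = 1/7855 + 4777 = 37523336/7855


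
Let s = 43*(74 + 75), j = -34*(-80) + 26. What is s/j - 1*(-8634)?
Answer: 23715371/2746 ≈ 8636.3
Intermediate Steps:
j = 2746 (j = 2720 + 26 = 2746)
s = 6407 (s = 43*149 = 6407)
s/j - 1*(-8634) = 6407/2746 - 1*(-8634) = 6407*(1/2746) + 8634 = 6407/2746 + 8634 = 23715371/2746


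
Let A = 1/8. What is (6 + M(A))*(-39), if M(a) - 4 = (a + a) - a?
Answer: -3159/8 ≈ -394.88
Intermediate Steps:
A = ⅛ ≈ 0.12500
M(a) = 4 + a (M(a) = 4 + ((a + a) - a) = 4 + (2*a - a) = 4 + a)
(6 + M(A))*(-39) = (6 + (4 + ⅛))*(-39) = (6 + 33/8)*(-39) = (81/8)*(-39) = -3159/8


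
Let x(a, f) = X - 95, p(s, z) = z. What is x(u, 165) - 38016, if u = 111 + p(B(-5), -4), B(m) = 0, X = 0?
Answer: -38111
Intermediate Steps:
u = 107 (u = 111 - 4 = 107)
x(a, f) = -95 (x(a, f) = 0 - 95 = -95)
x(u, 165) - 38016 = -95 - 38016 = -38111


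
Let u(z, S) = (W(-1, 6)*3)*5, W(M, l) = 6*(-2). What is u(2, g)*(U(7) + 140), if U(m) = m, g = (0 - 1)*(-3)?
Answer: -26460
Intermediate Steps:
W(M, l) = -12
g = 3 (g = -1*(-3) = 3)
u(z, S) = -180 (u(z, S) = -12*3*5 = -36*5 = -180)
u(2, g)*(U(7) + 140) = -180*(7 + 140) = -180*147 = -26460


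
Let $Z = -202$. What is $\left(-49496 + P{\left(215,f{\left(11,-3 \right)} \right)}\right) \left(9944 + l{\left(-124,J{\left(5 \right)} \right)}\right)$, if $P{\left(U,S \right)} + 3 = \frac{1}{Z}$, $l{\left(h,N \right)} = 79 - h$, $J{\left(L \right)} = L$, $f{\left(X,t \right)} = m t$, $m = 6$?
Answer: $- \frac{101457813453}{202} \approx -5.0227 \cdot 10^{8}$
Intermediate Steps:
$f{\left(X,t \right)} = 6 t$
$P{\left(U,S \right)} = - \frac{607}{202}$ ($P{\left(U,S \right)} = -3 + \frac{1}{-202} = -3 - \frac{1}{202} = - \frac{607}{202}$)
$\left(-49496 + P{\left(215,f{\left(11,-3 \right)} \right)}\right) \left(9944 + l{\left(-124,J{\left(5 \right)} \right)}\right) = \left(-49496 - \frac{607}{202}\right) \left(9944 + \left(79 - -124\right)\right) = - \frac{9998799 \left(9944 + \left(79 + 124\right)\right)}{202} = - \frac{9998799 \left(9944 + 203\right)}{202} = \left(- \frac{9998799}{202}\right) 10147 = - \frac{101457813453}{202}$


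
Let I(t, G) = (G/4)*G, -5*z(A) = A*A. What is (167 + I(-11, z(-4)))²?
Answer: 17969121/625 ≈ 28751.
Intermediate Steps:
z(A) = -A²/5 (z(A) = -A*A/5 = -A²/5)
I(t, G) = G²/4 (I(t, G) = (G*(¼))*G = (G/4)*G = G²/4)
(167 + I(-11, z(-4)))² = (167 + (-⅕*(-4)²)²/4)² = (167 + (-⅕*16)²/4)² = (167 + (-16/5)²/4)² = (167 + (¼)*(256/25))² = (167 + 64/25)² = (4239/25)² = 17969121/625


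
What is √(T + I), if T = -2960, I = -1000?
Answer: 6*I*√110 ≈ 62.929*I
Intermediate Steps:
√(T + I) = √(-2960 - 1000) = √(-3960) = 6*I*√110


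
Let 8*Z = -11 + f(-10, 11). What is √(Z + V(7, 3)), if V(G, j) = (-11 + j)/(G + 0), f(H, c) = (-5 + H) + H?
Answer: I*√1106/14 ≈ 2.3755*I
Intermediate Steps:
f(H, c) = -5 + 2*H
V(G, j) = (-11 + j)/G
Z = -9/2 (Z = (-11 + (-5 + 2*(-10)))/8 = (-11 + (-5 - 20))/8 = (-11 - 25)/8 = (⅛)*(-36) = -9/2 ≈ -4.5000)
√(Z + V(7, 3)) = √(-9/2 + (-11 + 3)/7) = √(-9/2 + (⅐)*(-8)) = √(-9/2 - 8/7) = √(-79/14) = I*√1106/14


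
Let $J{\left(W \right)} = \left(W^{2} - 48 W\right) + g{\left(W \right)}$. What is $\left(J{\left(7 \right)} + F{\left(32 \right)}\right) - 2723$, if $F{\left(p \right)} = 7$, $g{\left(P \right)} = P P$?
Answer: $-2954$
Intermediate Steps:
$g{\left(P \right)} = P^{2}$
$J{\left(W \right)} = - 48 W + 2 W^{2}$ ($J{\left(W \right)} = \left(W^{2} - 48 W\right) + W^{2} = - 48 W + 2 W^{2}$)
$\left(J{\left(7 \right)} + F{\left(32 \right)}\right) - 2723 = \left(2 \cdot 7 \left(-24 + 7\right) + 7\right) - 2723 = \left(2 \cdot 7 \left(-17\right) + 7\right) - 2723 = \left(-238 + 7\right) - 2723 = -231 - 2723 = -2954$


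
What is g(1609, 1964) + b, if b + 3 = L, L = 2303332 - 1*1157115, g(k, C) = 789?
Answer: 1147003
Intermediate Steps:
L = 1146217 (L = 2303332 - 1157115 = 1146217)
b = 1146214 (b = -3 + 1146217 = 1146214)
g(1609, 1964) + b = 789 + 1146214 = 1147003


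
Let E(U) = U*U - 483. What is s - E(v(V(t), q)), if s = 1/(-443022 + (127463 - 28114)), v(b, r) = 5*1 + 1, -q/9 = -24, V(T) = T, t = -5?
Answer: 153621830/343673 ≈ 447.00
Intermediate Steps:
q = 216 (q = -9*(-24) = 216)
v(b, r) = 6 (v(b, r) = 5 + 1 = 6)
s = -1/343673 (s = 1/(-443022 + 99349) = 1/(-343673) = -1/343673 ≈ -2.9097e-6)
E(U) = -483 + U² (E(U) = U² - 483 = -483 + U²)
s - E(v(V(t), q)) = -1/343673 - (-483 + 6²) = -1/343673 - (-483 + 36) = -1/343673 - 1*(-447) = -1/343673 + 447 = 153621830/343673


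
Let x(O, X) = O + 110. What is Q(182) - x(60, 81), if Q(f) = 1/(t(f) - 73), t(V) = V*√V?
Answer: -1023950557/6023239 + 182*√182/6023239 ≈ -170.00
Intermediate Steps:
x(O, X) = 110 + O
t(V) = V^(3/2)
Q(f) = 1/(-73 + f^(3/2)) (Q(f) = 1/(f^(3/2) - 73) = 1/(-73 + f^(3/2)))
Q(182) - x(60, 81) = 1/(-73 + 182^(3/2)) - (110 + 60) = 1/(-73 + 182*√182) - 1*170 = 1/(-73 + 182*√182) - 170 = -170 + 1/(-73 + 182*√182)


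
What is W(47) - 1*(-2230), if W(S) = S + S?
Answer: 2324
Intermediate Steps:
W(S) = 2*S
W(47) - 1*(-2230) = 2*47 - 1*(-2230) = 94 + 2230 = 2324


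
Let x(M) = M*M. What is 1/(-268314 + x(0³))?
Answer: -1/268314 ≈ -3.7270e-6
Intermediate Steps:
x(M) = M²
1/(-268314 + x(0³)) = 1/(-268314 + (0³)²) = 1/(-268314 + 0²) = 1/(-268314 + 0) = 1/(-268314) = -1/268314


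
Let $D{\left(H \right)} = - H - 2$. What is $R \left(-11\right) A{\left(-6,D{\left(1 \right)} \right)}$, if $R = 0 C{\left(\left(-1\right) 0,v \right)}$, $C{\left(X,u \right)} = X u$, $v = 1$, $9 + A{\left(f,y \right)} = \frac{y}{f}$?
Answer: $0$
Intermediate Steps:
$D{\left(H \right)} = -2 - H$
$A{\left(f,y \right)} = -9 + \frac{y}{f}$
$R = 0$ ($R = 0 \left(-1\right) 0 \cdot 1 = 0 \cdot 0 \cdot 1 = 0 \cdot 0 = 0$)
$R \left(-11\right) A{\left(-6,D{\left(1 \right)} \right)} = 0 \left(-11\right) \left(-9 + \frac{-2 - 1}{-6}\right) = 0 \left(-9 + \left(-2 - 1\right) \left(- \frac{1}{6}\right)\right) = 0 \left(-9 - - \frac{1}{2}\right) = 0 \left(-9 + \frac{1}{2}\right) = 0 \left(- \frac{17}{2}\right) = 0$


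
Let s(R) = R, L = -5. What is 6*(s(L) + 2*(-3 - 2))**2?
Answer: 1350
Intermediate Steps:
6*(s(L) + 2*(-3 - 2))**2 = 6*(-5 + 2*(-3 - 2))**2 = 6*(-5 + 2*(-5))**2 = 6*(-5 - 10)**2 = 6*(-15)**2 = 6*225 = 1350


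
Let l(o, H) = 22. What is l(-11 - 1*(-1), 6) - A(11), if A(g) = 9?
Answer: 13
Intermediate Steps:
l(-11 - 1*(-1), 6) - A(11) = 22 - 1*9 = 22 - 9 = 13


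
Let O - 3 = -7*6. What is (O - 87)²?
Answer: 15876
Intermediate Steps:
O = -39 (O = 3 - 7*6 = 3 - 42 = -39)
(O - 87)² = (-39 - 87)² = (-126)² = 15876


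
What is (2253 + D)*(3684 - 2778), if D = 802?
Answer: 2767830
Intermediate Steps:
(2253 + D)*(3684 - 2778) = (2253 + 802)*(3684 - 2778) = 3055*906 = 2767830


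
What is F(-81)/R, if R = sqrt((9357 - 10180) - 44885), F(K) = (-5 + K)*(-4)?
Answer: -172*I*sqrt(11427)/11427 ≈ -1.609*I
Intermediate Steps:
F(K) = 20 - 4*K
R = 2*I*sqrt(11427) (R = sqrt(-823 - 44885) = sqrt(-45708) = 2*I*sqrt(11427) ≈ 213.79*I)
F(-81)/R = (20 - 4*(-81))/((2*I*sqrt(11427))) = (20 + 324)*(-I*sqrt(11427)/22854) = 344*(-I*sqrt(11427)/22854) = -172*I*sqrt(11427)/11427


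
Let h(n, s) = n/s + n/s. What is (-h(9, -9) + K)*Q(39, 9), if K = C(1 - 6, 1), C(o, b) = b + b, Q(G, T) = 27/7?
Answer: 108/7 ≈ 15.429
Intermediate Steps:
Q(G, T) = 27/7 (Q(G, T) = 27*(⅐) = 27/7)
C(o, b) = 2*b
h(n, s) = 2*n/s
K = 2 (K = 2*1 = 2)
(-h(9, -9) + K)*Q(39, 9) = (-2*9/(-9) + 2)*(27/7) = (-2*9*(-1)/9 + 2)*(27/7) = (-1*(-2) + 2)*(27/7) = (2 + 2)*(27/7) = 4*(27/7) = 108/7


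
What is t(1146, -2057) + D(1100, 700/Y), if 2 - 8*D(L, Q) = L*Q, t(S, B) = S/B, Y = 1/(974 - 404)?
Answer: -451408652527/8228 ≈ -5.4863e+7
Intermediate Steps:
Y = 1/570 ≈ 0.0017544
D(L, Q) = 1/4 - L*Q/8
t(1146, -2057) + D(1100, 700/Y) = 1146/(-2057) + (1/4 - 1/8*1100*700/(1/570)) = 1146*(-1/2057) + (1/4 - 1/8*1100*700*570) = -1146/2057 + (1/4 - 1/8*1100*399000) = -1146/2057 + (1/4 - 54862500) = -1146/2057 - 219449999/4 = -451408652527/8228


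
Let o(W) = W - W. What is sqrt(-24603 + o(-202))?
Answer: I*sqrt(24603) ≈ 156.85*I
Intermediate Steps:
o(W) = 0
sqrt(-24603 + o(-202)) = sqrt(-24603 + 0) = sqrt(-24603) = I*sqrt(24603)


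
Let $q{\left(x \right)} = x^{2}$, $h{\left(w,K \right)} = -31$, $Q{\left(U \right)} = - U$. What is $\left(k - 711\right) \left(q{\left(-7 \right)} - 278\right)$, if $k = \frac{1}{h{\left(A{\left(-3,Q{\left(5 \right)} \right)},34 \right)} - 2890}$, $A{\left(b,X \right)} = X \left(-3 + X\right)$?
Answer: $\frac{475594528}{2921} \approx 1.6282 \cdot 10^{5}$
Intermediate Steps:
$k = - \frac{1}{2921}$ ($k = \frac{1}{-31 - 2890} = \frac{1}{-2921} = - \frac{1}{2921} \approx -0.00034235$)
$\left(k - 711\right) \left(q{\left(-7 \right)} - 278\right) = \left(- \frac{1}{2921} - 711\right) \left(\left(-7\right)^{2} - 278\right) = - \frac{2076832 \left(49 - 278\right)}{2921} = \left(- \frac{2076832}{2921}\right) \left(-229\right) = \frac{475594528}{2921}$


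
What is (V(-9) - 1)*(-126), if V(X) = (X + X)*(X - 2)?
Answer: -24822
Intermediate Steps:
V(X) = 2*X*(-2 + X) (V(X) = (2*X)*(-2 + X) = 2*X*(-2 + X))
(V(-9) - 1)*(-126) = (2*(-9)*(-2 - 9) - 1)*(-126) = (2*(-9)*(-11) - 1)*(-126) = (198 - 1)*(-126) = 197*(-126) = -24822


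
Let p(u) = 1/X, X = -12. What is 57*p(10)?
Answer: -19/4 ≈ -4.7500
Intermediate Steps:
p(u) = -1/12 (p(u) = 1/(-12) = -1/12)
57*p(10) = 57*(-1/12) = -19/4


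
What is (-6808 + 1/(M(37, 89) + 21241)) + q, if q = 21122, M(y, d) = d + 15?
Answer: 305532331/21345 ≈ 14314.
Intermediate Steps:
M(y, d) = 15 + d
(-6808 + 1/(M(37, 89) + 21241)) + q = (-6808 + 1/((15 + 89) + 21241)) + 21122 = (-6808 + 1/(104 + 21241)) + 21122 = (-6808 + 1/21345) + 21122 = -145316759/21345 + 21122 = 305532331/21345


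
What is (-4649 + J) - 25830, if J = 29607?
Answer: -872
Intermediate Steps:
(-4649 + J) - 25830 = (-4649 + 29607) - 25830 = 24958 - 25830 = -872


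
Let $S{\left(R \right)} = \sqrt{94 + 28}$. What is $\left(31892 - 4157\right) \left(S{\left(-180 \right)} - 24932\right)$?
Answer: $-691489020 + 27735 \sqrt{122} \approx -6.9118 \cdot 10^{8}$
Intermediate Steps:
$S{\left(R \right)} = \sqrt{122}$
$\left(31892 - 4157\right) \left(S{\left(-180 \right)} - 24932\right) = \left(31892 - 4157\right) \left(\sqrt{122} - 24932\right) = 27735 \left(-24932 + \sqrt{122}\right) = -691489020 + 27735 \sqrt{122}$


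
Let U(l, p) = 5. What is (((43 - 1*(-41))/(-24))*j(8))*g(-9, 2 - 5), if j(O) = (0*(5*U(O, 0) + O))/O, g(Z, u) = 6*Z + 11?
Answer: 0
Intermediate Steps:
g(Z, u) = 11 + 6*Z
j(O) = 0 (j(O) = (0*(5*5 + O))/O = (0*(25 + O))/O = 0/O = 0)
(((43 - 1*(-41))/(-24))*j(8))*g(-9, 2 - 5) = (((43 - 1*(-41))/(-24))*0)*(11 + 6*(-9)) = (((43 + 41)*(-1/24))*0)*(11 - 54) = ((84*(-1/24))*0)*(-43) = -7/2*0*(-43) = 0*(-43) = 0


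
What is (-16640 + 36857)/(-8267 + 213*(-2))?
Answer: -20217/8693 ≈ -2.3257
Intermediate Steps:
(-16640 + 36857)/(-8267 + 213*(-2)) = 20217/(-8267 - 426) = 20217/(-8693) = 20217*(-1/8693) = -20217/8693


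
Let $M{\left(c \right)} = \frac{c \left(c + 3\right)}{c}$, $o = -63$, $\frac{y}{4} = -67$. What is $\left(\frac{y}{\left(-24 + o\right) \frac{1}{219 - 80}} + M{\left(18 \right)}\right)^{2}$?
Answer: $\frac{1527168241}{7569} \approx 2.0177 \cdot 10^{5}$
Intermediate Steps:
$y = -268$ ($y = 4 \left(-67\right) = -268$)
$M{\left(c \right)} = 3 + c$ ($M{\left(c \right)} = \frac{c \left(3 + c\right)}{c} = 3 + c$)
$\left(\frac{y}{\left(-24 + o\right) \frac{1}{219 - 80}} + M{\left(18 \right)}\right)^{2} = \left(- \frac{268}{\left(-24 - 63\right) \frac{1}{219 - 80}} + \left(3 + 18\right)\right)^{2} = \left(- \frac{268}{\left(-87\right) \frac{1}{139}} + 21\right)^{2} = \left(- \frac{268}{- \frac{87}{139}} + 21\right)^{2} = \left(\left(-268\right) \left(- \frac{139}{87}\right) + 21\right)^{2} = \left(\frac{37252}{87} + 21\right)^{2} = \left(\frac{39079}{87}\right)^{2} = \frac{1527168241}{7569}$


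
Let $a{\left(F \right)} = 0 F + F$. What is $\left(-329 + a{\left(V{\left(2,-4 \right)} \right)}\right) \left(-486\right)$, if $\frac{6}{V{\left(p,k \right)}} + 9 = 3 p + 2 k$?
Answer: $\frac{1761750}{11} \approx 1.6016 \cdot 10^{5}$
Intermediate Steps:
$V{\left(p,k \right)} = \frac{6}{-9 + 2 k + 3 p}$ ($V{\left(p,k \right)} = \frac{6}{-9 + \left(3 p + 2 k\right)} = \frac{6}{-9 + \left(2 k + 3 p\right)} = \frac{6}{-9 + 2 k + 3 p}$)
$a{\left(F \right)} = F$ ($a{\left(F \right)} = 0 + F = F$)
$\left(-329 + a{\left(V{\left(2,-4 \right)} \right)}\right) \left(-486\right) = \left(-329 + \frac{6}{-9 + 2 \left(-4\right) + 3 \cdot 2}\right) \left(-486\right) = \left(-329 + \frac{6}{-9 - 8 + 6}\right) \left(-486\right) = \left(-329 + \frac{6}{-11}\right) \left(-486\right) = \left(-329 + 6 \left(- \frac{1}{11}\right)\right) \left(-486\right) = \left(-329 - \frac{6}{11}\right) \left(-486\right) = \left(- \frac{3625}{11}\right) \left(-486\right) = \frac{1761750}{11}$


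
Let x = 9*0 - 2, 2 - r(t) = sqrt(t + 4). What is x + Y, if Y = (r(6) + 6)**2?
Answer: 72 - 16*sqrt(10) ≈ 21.404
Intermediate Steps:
r(t) = 2 - sqrt(4 + t) (r(t) = 2 - sqrt(t + 4) = 2 - sqrt(4 + t))
Y = (8 - sqrt(10))**2 (Y = ((2 - sqrt(4 + 6)) + 6)**2 = ((2 - sqrt(10)) + 6)**2 = (8 - sqrt(10))**2 ≈ 23.404)
x = -2 (x = 0 - 2 = -2)
x + Y = -2 + (8 - sqrt(10))**2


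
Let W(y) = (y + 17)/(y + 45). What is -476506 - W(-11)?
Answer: -8100605/17 ≈ -4.7651e+5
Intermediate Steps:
W(y) = (17 + y)/(45 + y)
-476506 - W(-11) = -476506 - (17 - 11)/(45 - 11) = -476506 - 6/34 = -476506 - 1*3/17 = -476506 - 3/17 = -8100605/17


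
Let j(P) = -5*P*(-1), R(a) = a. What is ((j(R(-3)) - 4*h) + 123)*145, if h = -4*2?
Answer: 20300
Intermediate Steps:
h = -8
j(P) = 5*P
((j(R(-3)) - 4*h) + 123)*145 = ((5*(-3) - 4*(-8)) + 123)*145 = ((-15 + 32) + 123)*145 = (17 + 123)*145 = 140*145 = 20300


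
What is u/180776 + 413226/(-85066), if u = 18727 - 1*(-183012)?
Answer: -28770106801/7688945608 ≈ -3.7417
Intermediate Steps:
u = 201739 (u = 18727 + 183012 = 201739)
u/180776 + 413226/(-85066) = 201739/180776 + 413226/(-85066) = 201739*(1/180776) + 413226*(-1/85066) = 201739/180776 - 206613/42533 = -28770106801/7688945608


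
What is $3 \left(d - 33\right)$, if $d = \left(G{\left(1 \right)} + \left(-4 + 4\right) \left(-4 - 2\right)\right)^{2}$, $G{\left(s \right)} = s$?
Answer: $-96$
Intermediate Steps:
$d = 1$ ($d = \left(1 + \left(-4 + 4\right) \left(-4 - 2\right)\right)^{2} = \left(1 + 0 \left(-6\right)\right)^{2} = \left(1 + 0\right)^{2} = 1^{2} = 1$)
$3 \left(d - 33\right) = 3 \left(1 - 33\right) = 3 \left(-32\right) = -96$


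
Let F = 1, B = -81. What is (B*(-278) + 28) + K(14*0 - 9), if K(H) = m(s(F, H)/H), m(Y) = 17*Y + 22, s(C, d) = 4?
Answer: 203044/9 ≈ 22560.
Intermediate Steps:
m(Y) = 22 + 17*Y
K(H) = 22 + 68/H (K(H) = 22 + 17*(4/H) = 22 + 68/H)
(B*(-278) + 28) + K(14*0 - 9) = (-81*(-278) + 28) + (22 + 68/(14*0 - 9)) = (22518 + 28) + (22 + 68/(0 - 9)) = 22546 + (22 + 68/(-9)) = 22546 + (22 + 68*(-⅑)) = 22546 + (22 - 68/9) = 22546 + 130/9 = 203044/9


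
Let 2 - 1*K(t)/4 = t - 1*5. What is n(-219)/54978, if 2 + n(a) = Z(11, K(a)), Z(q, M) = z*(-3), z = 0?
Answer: -1/27489 ≈ -3.6378e-5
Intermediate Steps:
K(t) = 28 - 4*t (K(t) = 8 - 4*(t - 1*5) = 8 - 4*(t - 5) = 8 - 4*(-5 + t) = 8 + (20 - 4*t) = 28 - 4*t)
Z(q, M) = 0 (Z(q, M) = 0*(-3) = 0)
n(a) = -2 (n(a) = -2 + 0 = -2)
n(-219)/54978 = -2/54978 = -2*1/54978 = -1/27489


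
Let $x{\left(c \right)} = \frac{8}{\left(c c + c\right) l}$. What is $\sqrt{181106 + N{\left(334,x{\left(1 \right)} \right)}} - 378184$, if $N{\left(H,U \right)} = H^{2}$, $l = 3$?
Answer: $-378184 + 3 \sqrt{32518} \approx -3.7764 \cdot 10^{5}$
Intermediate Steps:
$x{\left(c \right)} = \frac{8}{3 c + 3 c^{2}}$ ($x{\left(c \right)} = \frac{8}{\left(c c + c\right) 3} = \frac{8}{\left(c^{2} + c\right) 3} = \frac{8}{\left(c + c^{2}\right) 3} = \frac{8}{3 c + 3 c^{2}}$)
$\sqrt{181106 + N{\left(334,x{\left(1 \right)} \right)}} - 378184 = \sqrt{181106 + 334^{2}} - 378184 = \sqrt{181106 + 111556} - 378184 = \sqrt{292662} - 378184 = 3 \sqrt{32518} - 378184 = -378184 + 3 \sqrt{32518}$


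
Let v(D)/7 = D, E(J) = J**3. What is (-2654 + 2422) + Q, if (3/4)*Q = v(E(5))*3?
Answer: 3268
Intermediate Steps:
v(D) = 7*D
Q = 3500 (Q = 4*((7*5**3)*3)/3 = 4*((7*125)*3)/3 = 4*(875*3)/3 = (4/3)*2625 = 3500)
(-2654 + 2422) + Q = (-2654 + 2422) + 3500 = -232 + 3500 = 3268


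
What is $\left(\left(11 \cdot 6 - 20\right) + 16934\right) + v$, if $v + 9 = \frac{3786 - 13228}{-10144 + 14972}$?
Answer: $\frac{40963273}{2414} \approx 16969.0$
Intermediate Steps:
$v = - \frac{26447}{2414}$ ($v = -9 + \frac{3786 - 13228}{-10144 + 14972} = -9 - \frac{9442}{4828} = -9 - \frac{4721}{2414} = - \frac{26447}{2414} \approx -10.956$)
$\left(\left(11 \cdot 6 - 20\right) + 16934\right) + v = \left(\left(11 \cdot 6 - 20\right) + 16934\right) - \frac{26447}{2414} = \left(\left(66 - 20\right) + 16934\right) - \frac{26447}{2414} = \left(46 + 16934\right) - \frac{26447}{2414} = 16980 - \frac{26447}{2414} = \frac{40963273}{2414}$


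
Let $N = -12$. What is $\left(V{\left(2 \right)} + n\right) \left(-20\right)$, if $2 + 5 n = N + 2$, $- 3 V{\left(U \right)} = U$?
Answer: $\frac{184}{3} \approx 61.333$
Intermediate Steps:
$V{\left(U \right)} = - \frac{U}{3}$
$n = - \frac{12}{5}$ ($n = - \frac{2}{5} + \frac{-12 + 2}{5} = - \frac{2}{5} + \frac{1}{5} \left(-10\right) = - \frac{2}{5} - 2 = - \frac{12}{5} \approx -2.4$)
$\left(V{\left(2 \right)} + n\right) \left(-20\right) = \left(\left(- \frac{1}{3}\right) 2 - \frac{12}{5}\right) \left(-20\right) = \left(- \frac{2}{3} - \frac{12}{5}\right) \left(-20\right) = \left(- \frac{46}{15}\right) \left(-20\right) = \frac{184}{3}$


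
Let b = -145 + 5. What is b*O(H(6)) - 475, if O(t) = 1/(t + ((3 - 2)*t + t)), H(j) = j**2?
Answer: -12860/27 ≈ -476.30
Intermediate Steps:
b = -140
O(t) = 1/(3*t) (O(t) = 1/(t + (1*t + t)) = 1/(t + (t + t)) = 1/(t + 2*t) = 1/(3*t))
b*O(H(6)) - 475 = -140/(3*(6**2)) - 475 = -140/(3*36) - 475 = -140*1/108 - 475 = -35/27 - 475 = -12860/27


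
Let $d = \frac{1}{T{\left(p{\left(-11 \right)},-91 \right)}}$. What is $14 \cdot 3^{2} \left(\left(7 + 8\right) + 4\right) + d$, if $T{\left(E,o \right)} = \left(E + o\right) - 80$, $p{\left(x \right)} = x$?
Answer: $\frac{435707}{182} \approx 2394.0$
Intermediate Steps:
$T{\left(E,o \right)} = -80 + E + o$
$d = - \frac{1}{182}$ ($d = \frac{1}{-80 - 11 - 91} = \frac{1}{-182} = - \frac{1}{182} \approx -0.0054945$)
$14 \cdot 3^{2} \left(\left(7 + 8\right) + 4\right) + d = 14 \cdot 3^{2} \left(\left(7 + 8\right) + 4\right) - \frac{1}{182} = 14 \cdot 9 \left(15 + 4\right) - \frac{1}{182} = 126 \cdot 19 - \frac{1}{182} = 2394 - \frac{1}{182} = \frac{435707}{182}$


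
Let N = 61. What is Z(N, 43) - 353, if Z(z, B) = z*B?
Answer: 2270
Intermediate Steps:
Z(z, B) = B*z
Z(N, 43) - 353 = 43*61 - 353 = 2623 - 353 = 2270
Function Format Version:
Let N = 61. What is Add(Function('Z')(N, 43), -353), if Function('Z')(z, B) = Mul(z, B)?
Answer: 2270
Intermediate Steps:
Function('Z')(z, B) = Mul(B, z)
Add(Function('Z')(N, 43), -353) = Add(Mul(43, 61), -353) = Add(2623, -353) = 2270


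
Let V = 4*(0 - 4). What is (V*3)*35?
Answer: -1680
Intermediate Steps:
V = -16 (V = 4*(-4) = -16)
(V*3)*35 = -16*3*35 = -48*35 = -1680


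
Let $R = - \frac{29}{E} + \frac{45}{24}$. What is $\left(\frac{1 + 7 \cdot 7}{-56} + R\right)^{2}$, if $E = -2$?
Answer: $\frac{751689}{3136} \approx 239.7$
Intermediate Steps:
$R = \frac{131}{8}$ ($R = - \frac{29}{-2} + \frac{45}{24} = \left(-29\right) \left(- \frac{1}{2}\right) + 45 \cdot \frac{1}{24} = \frac{29}{2} + \frac{15}{8} = \frac{131}{8} \approx 16.375$)
$\left(\frac{1 + 7 \cdot 7}{-56} + R\right)^{2} = \left(\frac{1 + 7 \cdot 7}{-56} + \frac{131}{8}\right)^{2} = \left(\left(1 + 49\right) \left(- \frac{1}{56}\right) + \frac{131}{8}\right)^{2} = \left(50 \left(- \frac{1}{56}\right) + \frac{131}{8}\right)^{2} = \left(- \frac{25}{28} + \frac{131}{8}\right)^{2} = \left(\frac{867}{56}\right)^{2} = \frac{751689}{3136}$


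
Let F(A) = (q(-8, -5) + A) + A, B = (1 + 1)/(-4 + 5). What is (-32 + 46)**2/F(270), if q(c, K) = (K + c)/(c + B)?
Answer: 1176/3253 ≈ 0.36151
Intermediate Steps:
B = 2 (B = 2/1 = 2*1 = 2)
q(c, K) = (K + c)/(2 + c) (q(c, K) = (K + c)/(c + 2) = (K + c)/(2 + c))
F(A) = 13/6 + 2*A (F(A) = ((-5 - 8)/(2 - 8) + A) + A = (-13/(-6) + A) + A = (-1/6*(-13) + A) + A = (13/6 + A) + A = 13/6 + 2*A)
(-32 + 46)**2/F(270) = (-32 + 46)**2/(13/6 + 2*270) = 14**2/(13/6 + 540) = 196/(3253/6) = 196*(6/3253) = 1176/3253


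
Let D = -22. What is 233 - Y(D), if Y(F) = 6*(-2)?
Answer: 245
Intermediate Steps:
Y(F) = -12
233 - Y(D) = 233 - 1*(-12) = 233 + 12 = 245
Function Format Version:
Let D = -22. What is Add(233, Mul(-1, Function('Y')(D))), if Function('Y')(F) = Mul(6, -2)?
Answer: 245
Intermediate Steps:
Function('Y')(F) = -12
Add(233, Mul(-1, Function('Y')(D))) = Add(233, Mul(-1, -12)) = Add(233, 12) = 245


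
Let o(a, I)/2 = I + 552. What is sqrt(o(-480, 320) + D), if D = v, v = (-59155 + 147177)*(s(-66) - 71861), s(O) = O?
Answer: 15*I*sqrt(28138474) ≈ 79569.0*I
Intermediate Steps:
o(a, I) = 1104 + 2*I (o(a, I) = 2*(I + 552) = 2*(552 + I) = 1104 + 2*I)
v = -6331158394 (v = (-59155 + 147177)*(-66 - 71861) = 88022*(-71927) = -6331158394)
D = -6331158394
sqrt(o(-480, 320) + D) = sqrt((1104 + 2*320) - 6331158394) = sqrt((1104 + 640) - 6331158394) = sqrt(1744 - 6331158394) = sqrt(-6331156650) = 15*I*sqrt(28138474)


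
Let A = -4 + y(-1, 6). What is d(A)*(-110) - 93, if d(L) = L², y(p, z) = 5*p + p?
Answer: -11093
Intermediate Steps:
y(p, z) = 6*p
A = -10 (A = -4 + 6*(-1) = -4 - 6 = -10)
d(A)*(-110) - 93 = (-10)²*(-110) - 93 = 100*(-110) - 93 = -11000 - 93 = -11093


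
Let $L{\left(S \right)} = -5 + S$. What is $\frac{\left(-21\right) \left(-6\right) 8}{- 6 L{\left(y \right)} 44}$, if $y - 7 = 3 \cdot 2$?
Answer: $- \frac{21}{44} \approx -0.47727$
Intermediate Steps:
$y = 13$ ($y = 7 + 3 \cdot 2 = 7 + 6 = 13$)
$\frac{\left(-21\right) \left(-6\right) 8}{- 6 L{\left(y \right)} 44} = \frac{\left(-21\right) \left(-6\right) 8}{- 6 \left(-5 + 13\right) 44} = \frac{126 \cdot 8}{\left(-6\right) 8 \cdot 44} = \frac{1008}{\left(-48\right) 44} = \frac{1008}{-2112} = 1008 \left(- \frac{1}{2112}\right) = - \frac{21}{44}$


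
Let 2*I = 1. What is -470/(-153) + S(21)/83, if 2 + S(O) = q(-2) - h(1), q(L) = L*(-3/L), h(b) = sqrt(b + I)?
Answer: 38245/12699 - sqrt(6)/166 ≈ 2.9969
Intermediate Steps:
I = 1/2 (I = (1/2)*1 = 1/2 ≈ 0.50000)
h(b) = sqrt(1/2 + b) (h(b) = sqrt(b + 1/2) = sqrt(1/2 + b))
q(L) = -3
S(O) = -5 - sqrt(6)/2 (S(O) = -2 + (-3 - sqrt(2 + 4*1)/2) = -2 + (-3 - sqrt(2 + 4)/2) = -2 + (-3 - sqrt(6)/2) = -5 - sqrt(6)/2)
-470/(-153) + S(21)/83 = -470/(-153) + (-5 - sqrt(6)/2)/83 = -470*(-1/153) + (-5 - sqrt(6)/2)*(1/83) = 470/153 + (-5/83 - sqrt(6)/166) = 38245/12699 - sqrt(6)/166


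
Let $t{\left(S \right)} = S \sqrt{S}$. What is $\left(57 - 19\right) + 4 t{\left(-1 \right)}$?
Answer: $38 - 4 i \approx 38.0 - 4.0 i$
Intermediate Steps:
$t{\left(S \right)} = S^{\frac{3}{2}}$
$\left(57 - 19\right) + 4 t{\left(-1 \right)} = \left(57 - 19\right) + 4 \left(-1\right)^{\frac{3}{2}} = 38 + 4 \left(- i\right) = 38 - 4 i$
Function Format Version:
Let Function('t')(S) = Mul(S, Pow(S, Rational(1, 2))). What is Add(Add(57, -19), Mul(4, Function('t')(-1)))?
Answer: Add(38, Mul(-4, I)) ≈ Add(38.000, Mul(-4.0000, I))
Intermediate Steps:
Function('t')(S) = Pow(S, Rational(3, 2))
Add(Add(57, -19), Mul(4, Function('t')(-1))) = Add(Add(57, -19), Mul(4, Pow(-1, Rational(3, 2)))) = Add(38, Mul(4, Mul(-1, I))) = Add(38, Mul(-4, I))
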